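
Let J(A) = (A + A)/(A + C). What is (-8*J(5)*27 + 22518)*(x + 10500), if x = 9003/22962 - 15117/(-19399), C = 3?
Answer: 17344689360096708/74239973 ≈ 2.3363e+8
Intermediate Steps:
J(A) = 2*A/(3 + A) (J(A) = (A + A)/(A + 3) = (2*A)/(3 + A) = 2*A/(3 + A))
x = 173921917/148479946 (x = 9003*(1/22962) - 15117*(-1/19399) = 3001/7654 + 15117/19399 = 173921917/148479946 ≈ 1.1713)
(-8*J(5)*27 + 22518)*(x + 10500) = (-16*5/(3 + 5)*27 + 22518)*(173921917/148479946 + 10500) = (-16*5/8*27 + 22518)*(1559213354917/148479946) = (-8*5/4*27 + 22518)*(1559213354917/148479946) = (-10*27 + 22518)*(1559213354917/148479946) = (-270 + 22518)*(1559213354917/148479946) = 22248*(1559213354917/148479946) = 17344689360096708/74239973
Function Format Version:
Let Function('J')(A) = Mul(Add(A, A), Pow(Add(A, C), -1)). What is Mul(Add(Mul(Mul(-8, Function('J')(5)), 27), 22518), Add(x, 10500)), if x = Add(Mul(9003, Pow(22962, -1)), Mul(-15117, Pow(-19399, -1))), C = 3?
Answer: Rational(17344689360096708, 74239973) ≈ 2.3363e+8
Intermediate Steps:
Function('J')(A) = Mul(2, A, Pow(Add(3, A), -1)) (Function('J')(A) = Mul(Add(A, A), Pow(Add(A, 3), -1)) = Mul(Mul(2, A), Pow(Add(3, A), -1)) = Mul(2, A, Pow(Add(3, A), -1)))
x = Rational(173921917, 148479946) (x = Add(Mul(9003, Rational(1, 22962)), Mul(-15117, Rational(-1, 19399))) = Add(Rational(3001, 7654), Rational(15117, 19399)) = Rational(173921917, 148479946) ≈ 1.1713)
Mul(Add(Mul(Mul(-8, Function('J')(5)), 27), 22518), Add(x, 10500)) = Mul(Add(Mul(Mul(-8, Mul(2, 5, Pow(Add(3, 5), -1))), 27), 22518), Add(Rational(173921917, 148479946), 10500)) = Mul(Add(Mul(Mul(-8, Mul(2, 5, Pow(8, -1))), 27), 22518), Rational(1559213354917, 148479946)) = Mul(Add(Mul(Mul(-8, Mul(2, 5, Rational(1, 8))), 27), 22518), Rational(1559213354917, 148479946)) = Mul(Add(Mul(Mul(-8, Rational(5, 4)), 27), 22518), Rational(1559213354917, 148479946)) = Mul(Add(Mul(-10, 27), 22518), Rational(1559213354917, 148479946)) = Mul(Add(-270, 22518), Rational(1559213354917, 148479946)) = Mul(22248, Rational(1559213354917, 148479946)) = Rational(17344689360096708, 74239973)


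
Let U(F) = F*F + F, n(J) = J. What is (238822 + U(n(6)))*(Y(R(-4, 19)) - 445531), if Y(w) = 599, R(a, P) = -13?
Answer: -106278237248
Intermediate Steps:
U(F) = F + F**2 (U(F) = F**2 + F = F + F**2)
(238822 + U(n(6)))*(Y(R(-4, 19)) - 445531) = (238822 + 6*(1 + 6))*(599 - 445531) = (238822 + 6*7)*(-444932) = (238822 + 42)*(-444932) = 238864*(-444932) = -106278237248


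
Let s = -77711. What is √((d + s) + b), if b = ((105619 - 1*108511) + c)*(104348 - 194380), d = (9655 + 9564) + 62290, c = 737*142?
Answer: I*√9161832586 ≈ 95718.0*I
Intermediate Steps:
c = 104654
d = 81509 (d = 19219 + 62290 = 81509)
b = -9161836384 (b = ((105619 - 1*108511) + 104654)*(104348 - 194380) = ((105619 - 108511) + 104654)*(-90032) = (-2892 + 104654)*(-90032) = 101762*(-90032) = -9161836384)
√((d + s) + b) = √((81509 - 77711) - 9161836384) = √(3798 - 9161836384) = √(-9161832586) = I*√9161832586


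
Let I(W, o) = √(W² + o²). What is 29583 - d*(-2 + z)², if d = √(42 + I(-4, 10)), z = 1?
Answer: 29583 - √(42 + 2*√29) ≈ 29576.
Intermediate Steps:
d = √(42 + 2*√29) (d = √(42 + √((-4)² + 10²)) = √(42 + √(16 + 100)) = √(42 + √116) = √(42 + 2*√29) ≈ 7.2643)
29583 - d*(-2 + z)² = 29583 - √(42 + 2*√29)*(-2 + 1)² = 29583 - √(42 + 2*√29)*(-1)² = 29583 - √(42 + 2*√29)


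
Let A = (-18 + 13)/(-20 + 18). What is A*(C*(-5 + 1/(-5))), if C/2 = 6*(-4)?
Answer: 624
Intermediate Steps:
C = -48 (C = 2*(6*(-4)) = 2*(-24) = -48)
A = 5/2 (A = -5/(-2) = -5*(-½) = 5/2 ≈ 2.5000)
A*(C*(-5 + 1/(-5))) = 5*(-48*(-5 + 1/(-5)))/2 = 5*(-48*(-5 - ⅕))/2 = 5*(-48*(-26/5))/2 = (5/2)*(1248/5) = 624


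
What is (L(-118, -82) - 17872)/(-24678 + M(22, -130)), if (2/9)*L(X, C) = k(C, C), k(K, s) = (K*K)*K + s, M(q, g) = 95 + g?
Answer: 2499397/24713 ≈ 101.14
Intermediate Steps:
k(K, s) = s + K³ (k(K, s) = K²*K + s = K³ + s = s + K³)
L(X, C) = 9*C/2 + 9*C³/2 (L(X, C) = 9*(C + C³)/2 = 9*C/2 + 9*C³/2)
(L(-118, -82) - 17872)/(-24678 + M(22, -130)) = ((9/2)*(-82)*(1 + (-82)²) - 17872)/(-24678 + (95 - 130)) = ((9/2)*(-82)*(1 + 6724) - 17872)/(-24678 - 35) = ((9/2)*(-82)*6725 - 17872)/(-24713) = (-2481525 - 17872)*(-1/24713) = -2499397*(-1/24713) = 2499397/24713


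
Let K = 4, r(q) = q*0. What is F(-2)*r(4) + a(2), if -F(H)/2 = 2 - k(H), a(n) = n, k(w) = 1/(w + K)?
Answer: 2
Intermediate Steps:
r(q) = 0
k(w) = 1/(4 + w) (k(w) = 1/(w + 4) = 1/(4 + w))
F(H) = -4 + 2/(4 + H) (F(H) = -2*(2 - 1/(4 + H)) = -4 + 2/(4 + H))
F(-2)*r(4) + a(2) = (2*(-7 - 2*(-2))/(4 - 2))*0 + 2 = (2*(-7 + 4)/2)*0 + 2 = (2*(½)*(-3))*0 + 2 = -3*0 + 2 = 0 + 2 = 2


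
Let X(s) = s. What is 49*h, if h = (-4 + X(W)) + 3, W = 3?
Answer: 98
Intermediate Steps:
h = 2 (h = (-4 + 3) + 3 = -1 + 3 = 2)
49*h = 49*2 = 98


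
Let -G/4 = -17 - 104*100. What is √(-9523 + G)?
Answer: √32145 ≈ 179.29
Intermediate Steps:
G = 41668 (G = -4*(-17 - 104*100) = -4*(-17 - 10400) = -4*(-10417) = 41668)
√(-9523 + G) = √(-9523 + 41668) = √32145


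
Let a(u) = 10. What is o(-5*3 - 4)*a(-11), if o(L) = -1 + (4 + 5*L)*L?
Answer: 17280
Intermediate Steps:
o(L) = -1 + L*(4 + 5*L)
o(-5*3 - 4)*a(-11) = (-1 + 4*(-5*3 - 4) + 5*(-5*3 - 4)**2)*10 = (-1 + 4*(-15 - 4) + 5*(-15 - 4)**2)*10 = (-1 + 4*(-19) + 5*(-19)**2)*10 = (-1 - 76 + 5*361)*10 = (-1 - 76 + 1805)*10 = 1728*10 = 17280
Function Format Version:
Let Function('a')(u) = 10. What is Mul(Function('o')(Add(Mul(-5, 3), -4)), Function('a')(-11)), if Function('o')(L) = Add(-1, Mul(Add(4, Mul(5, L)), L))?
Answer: 17280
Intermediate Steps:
Function('o')(L) = Add(-1, Mul(L, Add(4, Mul(5, L))))
Mul(Function('o')(Add(Mul(-5, 3), -4)), Function('a')(-11)) = Mul(Add(-1, Mul(4, Add(Mul(-5, 3), -4)), Mul(5, Pow(Add(Mul(-5, 3), -4), 2))), 10) = Mul(Add(-1, Mul(4, Add(-15, -4)), Mul(5, Pow(Add(-15, -4), 2))), 10) = Mul(Add(-1, Mul(4, -19), Mul(5, Pow(-19, 2))), 10) = Mul(Add(-1, -76, Mul(5, 361)), 10) = Mul(Add(-1, -76, 1805), 10) = Mul(1728, 10) = 17280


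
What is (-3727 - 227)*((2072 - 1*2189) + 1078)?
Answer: -3799794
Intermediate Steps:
(-3727 - 227)*((2072 - 1*2189) + 1078) = -3954*((2072 - 2189) + 1078) = -3954*(-117 + 1078) = -3954*961 = -3799794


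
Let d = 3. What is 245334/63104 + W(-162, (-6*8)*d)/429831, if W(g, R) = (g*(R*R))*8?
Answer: -88355313915/1506891968 ≈ -58.634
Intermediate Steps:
W(g, R) = 8*g*R² (W(g, R) = (g*R²)*8 = 8*g*R²)
245334/63104 + W(-162, (-6*8)*d)/429831 = 245334/63104 + (8*(-162)*(-6*8*3)²)/429831 = 245334*(1/63104) + (8*(-162)*(-48*3)²)*(1/429831) = 122667/31552 + (8*(-162)*(-144)²)*(1/429831) = 122667/31552 + (8*(-162)*20736)*(1/429831) = 122667/31552 - 26873856*1/429831 = 122667/31552 - 2985984/47759 = -88355313915/1506891968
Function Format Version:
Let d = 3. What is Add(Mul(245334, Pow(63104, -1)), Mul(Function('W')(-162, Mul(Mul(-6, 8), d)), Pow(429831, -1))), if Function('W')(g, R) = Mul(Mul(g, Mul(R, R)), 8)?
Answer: Rational(-88355313915, 1506891968) ≈ -58.634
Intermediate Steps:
Function('W')(g, R) = Mul(8, g, Pow(R, 2)) (Function('W')(g, R) = Mul(Mul(g, Pow(R, 2)), 8) = Mul(8, g, Pow(R, 2)))
Add(Mul(245334, Pow(63104, -1)), Mul(Function('W')(-162, Mul(Mul(-6, 8), d)), Pow(429831, -1))) = Add(Mul(245334, Pow(63104, -1)), Mul(Mul(8, -162, Pow(Mul(Mul(-6, 8), 3), 2)), Pow(429831, -1))) = Add(Mul(245334, Rational(1, 63104)), Mul(Mul(8, -162, Pow(Mul(-48, 3), 2)), Rational(1, 429831))) = Add(Rational(122667, 31552), Mul(Mul(8, -162, Pow(-144, 2)), Rational(1, 429831))) = Add(Rational(122667, 31552), Mul(Mul(8, -162, 20736), Rational(1, 429831))) = Add(Rational(122667, 31552), Mul(-26873856, Rational(1, 429831))) = Add(Rational(122667, 31552), Rational(-2985984, 47759)) = Rational(-88355313915, 1506891968)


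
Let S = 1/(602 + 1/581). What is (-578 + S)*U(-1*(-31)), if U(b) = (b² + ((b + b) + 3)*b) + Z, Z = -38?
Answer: -593953228154/349763 ≈ -1.6982e+6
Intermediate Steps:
U(b) = -38 + b² + b*(3 + 2*b) (U(b) = (b² + ((b + b) + 3)*b) - 38 = (b² + (2*b + 3)*b) - 38 = (b² + (3 + 2*b)*b) - 38 = (b² + b*(3 + 2*b)) - 38 = -38 + b² + b*(3 + 2*b))
S = 581/349763 (S = 1/(602 + 1/581) = 1/(349763/581) = 581/349763 ≈ 0.0016611)
(-578 + S)*U(-1*(-31)) = (-578 + 581/349763)*(-38 + 3*(-1*(-31)) + 3*(-1*(-31))²) = -202162433*(-38 + 3*31 + 3*31²)/349763 = -202162433*(-38 + 93 + 3*961)/349763 = -202162433*(-38 + 93 + 2883)/349763 = -202162433/349763*2938 = -593953228154/349763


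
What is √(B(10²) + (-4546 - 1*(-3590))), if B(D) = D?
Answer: 2*I*√214 ≈ 29.257*I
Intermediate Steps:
√(B(10²) + (-4546 - 1*(-3590))) = √(10² + (-4546 - 1*(-3590))) = √(100 + (-4546 + 3590)) = √(100 - 956) = √(-856) = 2*I*√214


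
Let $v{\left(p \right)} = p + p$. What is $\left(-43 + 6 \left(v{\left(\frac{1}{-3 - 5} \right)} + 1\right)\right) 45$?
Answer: $- \frac{3465}{2} \approx -1732.5$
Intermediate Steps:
$v{\left(p \right)} = 2 p$
$\left(-43 + 6 \left(v{\left(\frac{1}{-3 - 5} \right)} + 1\right)\right) 45 = \left(-43 + 6 \left(\frac{2}{-3 - 5} + 1\right)\right) 45 = \left(-43 + 6 \left(\frac{2}{-8} + 1\right)\right) 45 = \left(-43 + 6 \left(2 \left(- \frac{1}{8}\right) + 1\right)\right) 45 = \left(-43 + 6 \left(- \frac{1}{4} + 1\right)\right) 45 = \left(-43 + 6 \cdot \frac{3}{4}\right) 45 = \left(-43 + \frac{9}{2}\right) 45 = \left(- \frac{77}{2}\right) 45 = - \frac{3465}{2}$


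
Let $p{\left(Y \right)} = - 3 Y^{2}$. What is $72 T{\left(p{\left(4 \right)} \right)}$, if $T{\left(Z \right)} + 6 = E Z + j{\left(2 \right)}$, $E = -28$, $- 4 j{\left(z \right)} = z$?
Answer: $96300$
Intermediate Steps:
$j{\left(z \right)} = - \frac{z}{4}$
$T{\left(Z \right)} = - \frac{13}{2} - 28 Z$ ($T{\left(Z \right)} = -6 - \left(\frac{1}{2} + 28 Z\right) = - \frac{13}{2} - 28 Z$)
$72 T{\left(p{\left(4 \right)} \right)} = 72 \left(- \frac{13}{2} - 28 \left(- 3 \cdot 4^{2}\right)\right) = 72 \left(- \frac{13}{2} - 28 \left(\left(-3\right) 16\right)\right) = 72 \left(- \frac{13}{2} - -1344\right) = 72 \left(- \frac{13}{2} + 1344\right) = 72 \cdot \frac{2675}{2} = 96300$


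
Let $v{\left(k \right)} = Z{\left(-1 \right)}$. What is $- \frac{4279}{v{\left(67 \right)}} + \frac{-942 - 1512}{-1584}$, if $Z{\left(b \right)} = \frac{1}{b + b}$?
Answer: $\frac{2259721}{264} \approx 8559.5$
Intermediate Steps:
$Z{\left(b \right)} = \frac{1}{2 b}$
$v{\left(k \right)} = - \frac{1}{2}$ ($v{\left(k \right)} = \frac{1}{2 \left(-1\right)} = \frac{1}{2} \left(-1\right) = - \frac{1}{2}$)
$- \frac{4279}{v{\left(67 \right)}} + \frac{-942 - 1512}{-1584} = - \frac{4279}{- \frac{1}{2}} + \frac{-942 - 1512}{-1584} = \left(-4279\right) \left(-2\right) - - \frac{409}{264} = 8558 + \frac{409}{264} = \frac{2259721}{264}$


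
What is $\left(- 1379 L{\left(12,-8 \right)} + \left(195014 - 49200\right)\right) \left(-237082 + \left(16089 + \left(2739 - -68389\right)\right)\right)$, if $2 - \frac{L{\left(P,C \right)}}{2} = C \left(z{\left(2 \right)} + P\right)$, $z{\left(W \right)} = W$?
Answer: $25266939270$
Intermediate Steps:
$L{\left(P,C \right)} = 4 - 2 C \left(2 + P\right)$
$\left(- 1379 L{\left(12,-8 \right)} + \left(195014 - 49200\right)\right) \left(-237082 + \left(16089 + \left(2739 - -68389\right)\right)\right) = \left(- 1379 \left(4 - -32 - \left(-16\right) 12\right) + \left(195014 - 49200\right)\right) \left(-237082 + \left(16089 + \left(2739 - -68389\right)\right)\right) = \left(- 1379 \left(4 + 32 + 192\right) + 145814\right) \left(-237082 + \left(16089 + \left(2739 + 68389\right)\right)\right) = \left(\left(-1379\right) 228 + 145814\right) \left(-237082 + \left(16089 + 71128\right)\right) = \left(-314412 + 145814\right) \left(-237082 + 87217\right) = \left(-168598\right) \left(-149865\right) = 25266939270$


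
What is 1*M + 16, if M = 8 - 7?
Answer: 17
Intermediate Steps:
M = 1
1*M + 16 = 1*1 + 16 = 1 + 16 = 17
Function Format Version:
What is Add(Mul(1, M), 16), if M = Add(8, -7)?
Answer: 17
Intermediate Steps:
M = 1
Add(Mul(1, M), 16) = Add(Mul(1, 1), 16) = Add(1, 16) = 17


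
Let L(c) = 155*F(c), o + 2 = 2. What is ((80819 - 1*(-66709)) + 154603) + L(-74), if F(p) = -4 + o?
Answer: 301511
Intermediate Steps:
o = 0 (o = -2 + 2 = 0)
F(p) = -4 (F(p) = -4 + 0 = -4)
L(c) = -620 (L(c) = 155*(-4) = -620)
((80819 - 1*(-66709)) + 154603) + L(-74) = ((80819 - 1*(-66709)) + 154603) - 620 = ((80819 + 66709) + 154603) - 620 = (147528 + 154603) - 620 = 302131 - 620 = 301511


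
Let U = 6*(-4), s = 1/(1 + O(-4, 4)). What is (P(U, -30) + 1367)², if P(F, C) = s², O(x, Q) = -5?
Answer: 478428129/256 ≈ 1.8689e+6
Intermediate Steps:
s = -¼ (s = 1/(1 - 5) = 1/(-4) = -¼ ≈ -0.25000)
U = -24
P(F, C) = 1/16 (P(F, C) = (-¼)² = 1/16)
(P(U, -30) + 1367)² = (1/16 + 1367)² = (21873/16)² = 478428129/256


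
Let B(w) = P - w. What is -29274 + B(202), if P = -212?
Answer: -29688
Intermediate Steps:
B(w) = -212 - w
-29274 + B(202) = -29274 + (-212 - 1*202) = -29274 + (-212 - 202) = -29274 - 414 = -29688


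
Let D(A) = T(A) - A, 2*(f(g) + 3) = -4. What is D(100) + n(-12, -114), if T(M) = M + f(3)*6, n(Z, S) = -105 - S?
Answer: -21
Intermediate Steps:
f(g) = -5 (f(g) = -3 + (½)*(-4) = -3 - 2 = -5)
T(M) = -30 + M (T(M) = M - 5*6 = M - 30 = -30 + M)
D(A) = -30 (D(A) = (-30 + A) - A = -30)
D(100) + n(-12, -114) = -30 + (-105 - 1*(-114)) = -30 + (-105 + 114) = -30 + 9 = -21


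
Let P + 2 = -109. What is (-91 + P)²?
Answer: 40804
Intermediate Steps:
P = -111 (P = -2 - 109 = -111)
(-91 + P)² = (-91 - 111)² = (-202)² = 40804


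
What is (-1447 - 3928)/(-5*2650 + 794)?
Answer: 5375/12456 ≈ 0.43152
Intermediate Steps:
(-1447 - 3928)/(-5*2650 + 794) = -5375/(-13250 + 794) = -5375/(-12456) = -5375*(-1/12456) = 5375/12456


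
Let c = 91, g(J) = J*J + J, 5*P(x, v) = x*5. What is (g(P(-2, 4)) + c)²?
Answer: 8649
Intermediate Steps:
P(x, v) = x (P(x, v) = (x*5)/5 = (5*x)/5 = x)
g(J) = J + J² (g(J) = J² + J = J + J²)
(g(P(-2, 4)) + c)² = (-2*(1 - 2) + 91)² = (-2*(-1) + 91)² = (2 + 91)² = 93² = 8649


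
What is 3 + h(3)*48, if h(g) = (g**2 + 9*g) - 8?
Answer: 1347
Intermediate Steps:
h(g) = -8 + g**2 + 9*g
3 + h(3)*48 = 3 + (-8 + 3**2 + 9*3)*48 = 3 + (-8 + 9 + 27)*48 = 3 + 28*48 = 3 + 1344 = 1347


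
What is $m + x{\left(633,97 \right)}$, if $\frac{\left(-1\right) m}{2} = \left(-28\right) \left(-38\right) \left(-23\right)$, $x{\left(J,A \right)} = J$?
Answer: $49577$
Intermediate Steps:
$m = 48944$ ($m = - 2 \left(-28\right) \left(-38\right) \left(-23\right) = - 2 \cdot 1064 \left(-23\right) = \left(-2\right) \left(-24472\right) = 48944$)
$m + x{\left(633,97 \right)} = 48944 + 633 = 49577$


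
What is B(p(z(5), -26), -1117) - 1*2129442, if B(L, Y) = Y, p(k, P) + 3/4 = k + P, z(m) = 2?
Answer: -2130559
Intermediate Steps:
p(k, P) = -3/4 + P + k (p(k, P) = -3/4 + (k + P) = -3/4 + (P + k) = -3/4 + P + k)
B(p(z(5), -26), -1117) - 1*2129442 = -1117 - 1*2129442 = -1117 - 2129442 = -2130559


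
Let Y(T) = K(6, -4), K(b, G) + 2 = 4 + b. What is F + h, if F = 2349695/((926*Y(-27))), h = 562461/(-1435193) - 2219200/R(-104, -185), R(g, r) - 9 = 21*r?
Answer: 482224818882197/542227396944 ≈ 889.34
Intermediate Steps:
K(b, G) = 2 + b (K(b, G) = -2 + (4 + b) = 2 + b)
Y(T) = 8 (Y(T) = 2 + 6 = 8)
R(g, r) = 9 + 21*r
h = 41878950089/73194843 (h = 562461/(-1435193) - 2219200/(9 + 21*(-185)) = 562461*(-1/1435193) - 2219200/(9 - 3885) = -562461/1435193 - 2219200/(-3876) = -562461/1435193 - 2219200*(-1/3876) = -562461/1435193 + 29200/51 = 41878950089/73194843 ≈ 572.16)
F = 2349695/7408 (F = 2349695/((926*8)) = 2349695/7408 ≈ 317.18)
F + h = 2349695/7408 + 41878950089/73194843 = 482224818882197/542227396944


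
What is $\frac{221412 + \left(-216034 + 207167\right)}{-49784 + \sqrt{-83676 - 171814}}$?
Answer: $- \frac{5290670140}{1239351073} - \frac{212545 i \sqrt{255490}}{2478702146} \approx -4.2689 - 0.043342 i$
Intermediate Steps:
$\frac{221412 + \left(-216034 + 207167\right)}{-49784 + \sqrt{-83676 - 171814}} = \frac{221412 - 8867}{-49784 + \sqrt{-255490}} = \frac{212545}{-49784 + i \sqrt{255490}}$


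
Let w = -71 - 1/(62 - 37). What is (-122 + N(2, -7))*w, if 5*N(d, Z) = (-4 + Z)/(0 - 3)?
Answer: 1076848/125 ≈ 8614.8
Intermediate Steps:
N(d, Z) = 4/15 - Z/15 (N(d, Z) = ((-4 + Z)/(0 - 3))/5 = ((-4 + Z)/(-3))/5 = ((-4 + Z)*(-⅓))/5 = (4/3 - Z/3)/5 = 4/15 - Z/15)
w = -1776/25 (w = -71 - 1/25 = -1776/25 ≈ -71.040)
(-122 + N(2, -7))*w = (-122 + (4/15 - 1/15*(-7)))*(-1776/25) = (-122 + (4/15 + 7/15))*(-1776/25) = (-122 + 11/15)*(-1776/25) = -1819/15*(-1776/25) = 1076848/125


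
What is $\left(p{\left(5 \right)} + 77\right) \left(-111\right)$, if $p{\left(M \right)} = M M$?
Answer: $-11322$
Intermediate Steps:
$p{\left(M \right)} = M^{2}$
$\left(p{\left(5 \right)} + 77\right) \left(-111\right) = \left(5^{2} + 77\right) \left(-111\right) = \left(25 + 77\right) \left(-111\right) = 102 \left(-111\right) = -11322$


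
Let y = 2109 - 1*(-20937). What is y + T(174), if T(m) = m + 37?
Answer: 23257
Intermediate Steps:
T(m) = 37 + m
y = 23046 (y = 2109 + 20937 = 23046)
y + T(174) = 23046 + (37 + 174) = 23046 + 211 = 23257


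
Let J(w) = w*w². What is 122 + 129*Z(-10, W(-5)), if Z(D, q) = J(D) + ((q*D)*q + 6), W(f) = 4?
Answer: -148744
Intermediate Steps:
J(w) = w³
Z(D, q) = 6 + D³ + D*q² (Z(D, q) = D³ + ((q*D)*q + 6) = D³ + ((D*q)*q + 6) = D³ + (D*q² + 6) = D³ + (6 + D*q²) = 6 + D³ + D*q²)
122 + 129*Z(-10, W(-5)) = 122 + 129*(6 + (-10)³ - 10*4²) = 122 + 129*(6 - 1000 - 10*16) = 122 + 129*(6 - 1000 - 160) = 122 + 129*(-1154) = 122 - 148866 = -148744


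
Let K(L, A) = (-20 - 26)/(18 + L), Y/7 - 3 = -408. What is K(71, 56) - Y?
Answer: 252269/89 ≈ 2834.5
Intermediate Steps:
Y = -2835 (Y = 21 + 7*(-408) = 21 - 2856 = -2835)
K(L, A) = -46/(18 + L)
K(71, 56) - Y = -46/(18 + 71) - 1*(-2835) = -46/89 + 2835 = 252269/89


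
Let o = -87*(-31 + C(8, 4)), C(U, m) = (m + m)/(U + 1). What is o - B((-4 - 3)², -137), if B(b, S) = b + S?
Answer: 8123/3 ≈ 2707.7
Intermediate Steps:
B(b, S) = S + b
C(U, m) = 2*m/(1 + U) (C(U, m) = (2*m)/(1 + U) = 2*m/(1 + U))
o = 7859/3 (o = -87*(-31 + 2*4/(1 + 8)) = -87*(-31 + 2*4/9) = -87*(-31 + 2*4*(⅑)) = -87*(-31 + 8/9) = -87*(-271/9) = 7859/3 ≈ 2619.7)
o - B((-4 - 3)², -137) = 7859/3 - (-137 + (-4 - 3)²) = 7859/3 - (-137 + (-7)²) = 7859/3 - (-137 + 49) = 7859/3 - 1*(-88) = 7859/3 + 88 = 8123/3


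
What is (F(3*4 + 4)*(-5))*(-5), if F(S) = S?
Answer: 400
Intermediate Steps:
(F(3*4 + 4)*(-5))*(-5) = ((3*4 + 4)*(-5))*(-5) = ((12 + 4)*(-5))*(-5) = (16*(-5))*(-5) = -80*(-5) = 400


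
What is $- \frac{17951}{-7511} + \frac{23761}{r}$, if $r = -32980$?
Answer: $\frac{14260521}{8541820} \approx 1.6695$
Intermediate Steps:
$- \frac{17951}{-7511} + \frac{23761}{r} = - \frac{17951}{-7511} + \frac{23761}{-32980} = \left(-17951\right) \left(- \frac{1}{7511}\right) + 23761 \left(- \frac{1}{32980}\right) = \frac{619}{259} - \frac{23761}{32980} = \frac{14260521}{8541820}$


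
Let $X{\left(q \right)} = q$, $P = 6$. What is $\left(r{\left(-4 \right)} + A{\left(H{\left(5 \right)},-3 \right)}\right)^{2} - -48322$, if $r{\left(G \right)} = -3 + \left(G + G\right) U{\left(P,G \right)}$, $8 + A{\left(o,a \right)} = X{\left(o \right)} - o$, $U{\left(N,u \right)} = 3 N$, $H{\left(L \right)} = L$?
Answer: $72347$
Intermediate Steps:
$A{\left(o,a \right)} = -8$ ($A{\left(o,a \right)} = -8 + \left(o - o\right) = -8 + 0 = -8$)
$r{\left(G \right)} = -3 + 36 G$ ($r{\left(G \right)} = -3 + \left(G + G\right) 3 \cdot 6 = -3 + 2 G 18 = -3 + 36 G$)
$\left(r{\left(-4 \right)} + A{\left(H{\left(5 \right)},-3 \right)}\right)^{2} - -48322 = \left(\left(-3 + 36 \left(-4\right)\right) - 8\right)^{2} - -48322 = \left(\left(-3 - 144\right) - 8\right)^{2} + 48322 = \left(-147 - 8\right)^{2} + 48322 = \left(-155\right)^{2} + 48322 = 24025 + 48322 = 72347$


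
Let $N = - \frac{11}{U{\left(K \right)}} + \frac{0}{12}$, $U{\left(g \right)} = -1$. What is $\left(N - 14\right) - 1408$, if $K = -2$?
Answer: $-1411$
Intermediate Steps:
$N = 11$ ($N = - \frac{11}{-1} + \frac{0}{12} = \left(-11\right) \left(-1\right) + 0 \cdot \frac{1}{12} = 11 + 0 = 11$)
$\left(N - 14\right) - 1408 = \left(11 - 14\right) - 1408 = -3 - 1408 = -1411$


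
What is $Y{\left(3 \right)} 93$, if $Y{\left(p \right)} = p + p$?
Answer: $558$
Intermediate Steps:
$Y{\left(p \right)} = 2 p$
$Y{\left(3 \right)} 93 = 2 \cdot 3 \cdot 93 = 6 \cdot 93 = 558$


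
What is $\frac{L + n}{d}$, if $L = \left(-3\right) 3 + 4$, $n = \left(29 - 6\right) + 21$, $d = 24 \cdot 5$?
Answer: $\frac{13}{40} \approx 0.325$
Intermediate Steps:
$d = 120$
$n = 44$ ($n = 23 + 21 = 44$)
$L = -5$ ($L = -9 + 4 = -5$)
$\frac{L + n}{d} = \frac{-5 + 44}{120} = \frac{1}{120} \cdot 39 = \frac{13}{40}$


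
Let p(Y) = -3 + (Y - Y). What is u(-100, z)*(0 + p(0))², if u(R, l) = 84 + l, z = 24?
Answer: 972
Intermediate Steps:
p(Y) = -3 (p(Y) = -3 + 0 = -3)
u(-100, z)*(0 + p(0))² = (84 + 24)*(0 - 3)² = 108*(-3)² = 108*9 = 972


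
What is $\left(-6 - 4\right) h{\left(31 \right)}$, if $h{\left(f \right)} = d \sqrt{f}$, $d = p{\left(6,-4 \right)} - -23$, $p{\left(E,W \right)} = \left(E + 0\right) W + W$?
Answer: $50 \sqrt{31} \approx 278.39$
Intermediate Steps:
$p{\left(E,W \right)} = W + E W$ ($p{\left(E,W \right)} = E W + W = W + E W$)
$d = -5$ ($d = - 4 \left(1 + 6\right) - -23 = \left(-4\right) 7 + 23 = -28 + 23 = -5$)
$h{\left(f \right)} = - 5 \sqrt{f}$
$\left(-6 - 4\right) h{\left(31 \right)} = \left(-6 - 4\right) \left(- 5 \sqrt{31}\right) = - 10 \left(- 5 \sqrt{31}\right) = 50 \sqrt{31}$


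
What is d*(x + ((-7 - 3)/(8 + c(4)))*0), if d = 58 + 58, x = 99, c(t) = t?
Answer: 11484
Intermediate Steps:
d = 116
d*(x + ((-7 - 3)/(8 + c(4)))*0) = 116*(99 + ((-7 - 3)/(8 + 4))*0) = 116*(99 - 10/12*0) = 116*(99 - 10*1/12*0) = 116*(99 - 5/6*0) = 116*(99 + 0) = 116*99 = 11484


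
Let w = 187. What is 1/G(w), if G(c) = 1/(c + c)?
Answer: 374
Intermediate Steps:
G(c) = 1/(2*c)
1/G(w) = 1/((1/2)/187) = 1/((1/2)*(1/187)) = 1/(1/374) = 374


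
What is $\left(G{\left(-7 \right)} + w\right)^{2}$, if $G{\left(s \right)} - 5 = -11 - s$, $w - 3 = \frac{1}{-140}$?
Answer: $\frac{312481}{19600} \approx 15.943$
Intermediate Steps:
$w = \frac{419}{140}$ ($w = 3 + \frac{1}{-140} = 3 - \frac{1}{140} = \frac{419}{140} \approx 2.9929$)
$G{\left(s \right)} = -6 - s$ ($G{\left(s \right)} = 5 - \left(11 + s\right) = -6 - s$)
$\left(G{\left(-7 \right)} + w\right)^{2} = \left(\left(-6 - -7\right) + \frac{419}{140}\right)^{2} = \left(\left(-6 + 7\right) + \frac{419}{140}\right)^{2} = \left(1 + \frac{419}{140}\right)^{2} = \left(\frac{559}{140}\right)^{2} = \frac{312481}{19600}$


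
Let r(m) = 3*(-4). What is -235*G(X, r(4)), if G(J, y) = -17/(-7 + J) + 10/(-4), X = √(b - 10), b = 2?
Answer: 11045/114 - 7990*I*√2/57 ≈ 96.886 - 198.24*I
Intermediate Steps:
r(m) = -12
X = 2*I*√2 (X = √(2 - 10) = √(-8) = 2*I*√2 ≈ 2.8284*I)
G(J, y) = -5/2 - 17/(-7 + J) (G(J, y) = -17/(-7 + J) + 10*(-¼) = -17/(-7 + J) - 5/2 = -5/2 - 17/(-7 + J))
-235*G(X, r(4)) = -235*(1 - 10*I*√2)/(2*(-7 + 2*I*√2))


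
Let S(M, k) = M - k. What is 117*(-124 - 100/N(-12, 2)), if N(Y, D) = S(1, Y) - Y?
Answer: -14976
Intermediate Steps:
N(Y, D) = 1 - 2*Y (N(Y, D) = (1 - Y) - Y = 1 - 2*Y)
117*(-124 - 100/N(-12, 2)) = 117*(-124 - 100/(1 - 2*(-12))) = 117*(-124 - 100/(1 + 24)) = 117*(-124 - 100/25) = 117*(-124 - 100*1/25) = 117*(-124 - 4) = 117*(-128) = -14976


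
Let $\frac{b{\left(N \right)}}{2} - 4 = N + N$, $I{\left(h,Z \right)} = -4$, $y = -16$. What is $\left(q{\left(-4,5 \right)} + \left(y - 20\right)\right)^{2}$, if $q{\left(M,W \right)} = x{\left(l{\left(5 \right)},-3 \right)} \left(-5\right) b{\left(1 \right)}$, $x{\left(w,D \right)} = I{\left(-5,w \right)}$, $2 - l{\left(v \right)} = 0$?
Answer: $41616$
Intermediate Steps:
$l{\left(v \right)} = 2$ ($l{\left(v \right)} = 2 - 0 = 2 + 0 = 2$)
$x{\left(w,D \right)} = -4$
$b{\left(N \right)} = 8 + 4 N$ ($b{\left(N \right)} = 8 + 2 \left(N + N\right) = 8 + 2 \cdot 2 N = 8 + 4 N$)
$q{\left(M,W \right)} = 240$ ($q{\left(M,W \right)} = \left(-4\right) \left(-5\right) \left(8 + 4 \cdot 1\right) = 20 \left(8 + 4\right) = 20 \cdot 12 = 240$)
$\left(q{\left(-4,5 \right)} + \left(y - 20\right)\right)^{2} = \left(240 - 36\right)^{2} = 204^{2} = 41616$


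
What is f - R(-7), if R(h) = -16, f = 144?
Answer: 160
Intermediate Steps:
f - R(-7) = 144 - 1*(-16) = 144 + 16 = 160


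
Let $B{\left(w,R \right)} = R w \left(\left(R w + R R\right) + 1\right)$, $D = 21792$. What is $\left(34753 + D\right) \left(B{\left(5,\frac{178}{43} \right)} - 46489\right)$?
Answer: $- \frac{4776469572695}{1849} \approx -2.5833 \cdot 10^{9}$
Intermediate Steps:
$B{\left(w,R \right)} = R w \left(1 + R^{2} + R w\right)$ ($B{\left(w,R \right)} = R w \left(\left(R w + R^{2}\right) + 1\right) = R w \left(\left(R^{2} + R w\right) + 1\right) = R w \left(1 + R^{2} + R w\right)$)
$\left(34753 + D\right) \left(B{\left(5,\frac{178}{43} \right)} - 46489\right) = \left(34753 + 21792\right) \left(\frac{178}{43} \cdot 5 \left(1 + \left(\frac{178}{43}\right)^{2} + \frac{178}{43} \cdot 5\right) - 46489\right) = 56545 \left(178 \cdot \frac{1}{43} \cdot 5 \left(1 + \left(178 \cdot \frac{1}{43}\right)^{2} + 178 \cdot \frac{1}{43} \cdot 5\right) - 46489\right) = 56545 \left(\frac{178}{43} \cdot 5 \left(1 + \left(\frac{178}{43}\right)^{2} + \frac{178}{43} \cdot 5\right) - 46489\right) = 56545 \left(\frac{178}{43} \cdot 5 \left(1 + \frac{31684}{1849} + \frac{890}{43}\right) - 46489\right) = 56545 \left(\frac{178}{43} \cdot 5 \cdot \frac{71803}{1849} - 46489\right) = 56545 \left(\frac{63904670}{79507} - 46489\right) = 56545 \left(- \frac{3632296253}{79507}\right) = - \frac{4776469572695}{1849}$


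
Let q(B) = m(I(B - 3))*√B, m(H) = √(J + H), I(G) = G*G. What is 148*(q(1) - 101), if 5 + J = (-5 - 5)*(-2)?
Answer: -14948 + 148*√19 ≈ -14303.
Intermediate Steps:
J = 15 (J = -5 + (-5 - 5)*(-2) = -5 - 10*(-2) = -5 + 20 = 15)
I(G) = G²
m(H) = √(15 + H)
q(B) = √B*√(15 + (-3 + B)²) (q(B) = √(15 + (B - 3)²)*√B = √(15 + (-3 + B)²)*√B = √B*√(15 + (-3 + B)²))
148*(q(1) - 101) = 148*(√1*√(15 + (-3 + 1)²) - 101) = 148*(1*√(15 + (-2)²) - 101) = 148*(1*√(15 + 4) - 101) = 148*(1*√19 - 101) = 148*(√19 - 101) = 148*(-101 + √19) = -14948 + 148*√19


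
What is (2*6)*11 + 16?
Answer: 148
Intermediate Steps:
(2*6)*11 + 16 = 12*11 + 16 = 132 + 16 = 148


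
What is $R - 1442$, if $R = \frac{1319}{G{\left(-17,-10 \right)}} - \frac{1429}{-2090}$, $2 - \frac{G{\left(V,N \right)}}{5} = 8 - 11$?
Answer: $- \frac{14510413}{10450} \approx -1388.6$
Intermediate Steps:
$G{\left(V,N \right)} = 25$ ($G{\left(V,N \right)} = 10 - 5 \left(8 - 11\right) = 10 - -15 = 10 + 15 = 25$)
$R = \frac{558487}{10450}$ ($R = \frac{1319}{25} - \frac{1429}{-2090} = 1319 \cdot \frac{1}{25} - - \frac{1429}{2090} = \frac{1319}{25} + \frac{1429}{2090} = \frac{558487}{10450} \approx 53.444$)
$R - 1442 = \frac{558487}{10450} - 1442 = - \frac{14510413}{10450}$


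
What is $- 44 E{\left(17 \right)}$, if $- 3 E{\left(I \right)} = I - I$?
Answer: $0$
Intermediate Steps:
$E{\left(I \right)} = 0$ ($E{\left(I \right)} = - \frac{I - I}{3} = \left(- \frac{1}{3}\right) 0 = 0$)
$- 44 E{\left(17 \right)} = \left(-44\right) 0 = 0$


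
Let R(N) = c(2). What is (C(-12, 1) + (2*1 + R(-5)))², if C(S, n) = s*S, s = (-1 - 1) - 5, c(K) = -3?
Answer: 6889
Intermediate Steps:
s = -7 (s = -2 - 5 = -7)
R(N) = -3
C(S, n) = -7*S
(C(-12, 1) + (2*1 + R(-5)))² = (-7*(-12) + (2*1 - 3))² = (84 + (2 - 3))² = (84 - 1)² = 83² = 6889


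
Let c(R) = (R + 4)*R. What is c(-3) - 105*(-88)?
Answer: 9237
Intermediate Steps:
c(R) = R*(4 + R) (c(R) = (4 + R)*R = R*(4 + R))
c(-3) - 105*(-88) = -3*(4 - 3) - 105*(-88) = -3*1 + 9240 = -3 + 9240 = 9237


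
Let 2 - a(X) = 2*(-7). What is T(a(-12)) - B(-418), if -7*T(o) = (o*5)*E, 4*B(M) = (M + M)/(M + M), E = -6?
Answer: 1913/28 ≈ 68.321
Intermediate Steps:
a(X) = 16 (a(X) = 2 - 2*(-7) = 2 - 1*(-14) = 2 + 14 = 16)
B(M) = 1/4 (B(M) = ((M + M)/(M + M))/4 = ((2*M)/((2*M)))/4 = ((2*M)*(1/(2*M)))/4 = (1/4)*1 = 1/4)
T(o) = 30*o/7 (T(o) = -o*5*(-6)/7 = -5*o*(-6)/7 = -(-30)*o/7 = 30*o/7)
T(a(-12)) - B(-418) = (30/7)*16 - 1*1/4 = 480/7 - 1/4 = 1913/28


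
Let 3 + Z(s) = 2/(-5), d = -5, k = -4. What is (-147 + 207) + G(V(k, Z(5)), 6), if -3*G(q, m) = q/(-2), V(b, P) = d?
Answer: 355/6 ≈ 59.167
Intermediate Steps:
Z(s) = -17/5 (Z(s) = -3 + 2/(-5) = -3 + 2*(-1/5) = -3 - 2/5 = -17/5)
V(b, P) = -5
G(q, m) = q/6 (G(q, m) = -q/(3*(-2)) = -q*(-1)/(3*2) = -(-1)*q/6 = q/6)
(-147 + 207) + G(V(k, Z(5)), 6) = (-147 + 207) + (1/6)*(-5) = 60 - 5/6 = 355/6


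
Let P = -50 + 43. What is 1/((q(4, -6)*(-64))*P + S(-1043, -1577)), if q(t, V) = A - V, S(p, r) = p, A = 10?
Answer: 1/6125 ≈ 0.00016327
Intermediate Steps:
q(t, V) = 10 - V
P = -7
1/((q(4, -6)*(-64))*P + S(-1043, -1577)) = 1/(((10 - 1*(-6))*(-64))*(-7) - 1043) = 1/(((10 + 6)*(-64))*(-7) - 1043) = 1/((16*(-64))*(-7) - 1043) = 1/(-1024*(-7) - 1043) = 1/(7168 - 1043) = 1/6125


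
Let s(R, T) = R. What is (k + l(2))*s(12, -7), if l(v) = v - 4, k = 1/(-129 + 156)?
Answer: -212/9 ≈ -23.556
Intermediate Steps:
k = 1/27 ≈ 0.037037
l(v) = -4 + v
(k + l(2))*s(12, -7) = (1/27 + (-4 + 2))*12 = (1/27 - 2)*12 = -53/27*12 = -212/9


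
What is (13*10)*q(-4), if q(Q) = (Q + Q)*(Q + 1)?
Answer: 3120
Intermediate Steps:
q(Q) = 2*Q*(1 + Q) (q(Q) = (2*Q)*(1 + Q) = 2*Q*(1 + Q))
(13*10)*q(-4) = (13*10)*(2*(-4)*(1 - 4)) = 130*(2*(-4)*(-3)) = 130*24 = 3120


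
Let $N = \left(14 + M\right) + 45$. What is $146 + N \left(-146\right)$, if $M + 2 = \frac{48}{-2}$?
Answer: $-4672$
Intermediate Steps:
$M = -26$ ($M = -2 + \frac{48}{-2} = -2 + 48 \left(- \frac{1}{2}\right) = -2 - 24 = -26$)
$N = 33$ ($N = \left(14 - 26\right) + 45 = -12 + 45 = 33$)
$146 + N \left(-146\right) = 146 + 33 \left(-146\right) = 146 - 4818 = -4672$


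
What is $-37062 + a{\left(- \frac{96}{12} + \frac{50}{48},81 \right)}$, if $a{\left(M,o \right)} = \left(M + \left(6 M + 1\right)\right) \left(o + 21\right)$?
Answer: $- \frac{167713}{4} \approx -41928.0$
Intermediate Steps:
$a{\left(M,o \right)} = \left(1 + 7 M\right) \left(21 + o\right)$ ($a{\left(M,o \right)} = \left(M + \left(1 + 6 M\right)\right) \left(21 + o\right) = \left(1 + 7 M\right) \left(21 + o\right)$)
$-37062 + a{\left(- \frac{96}{12} + \frac{50}{48},81 \right)} = -37062 + \left(21 + 81 + 147 \left(- \frac{96}{12} + \frac{50}{48}\right) + 7 \left(- \frac{96}{12} + \frac{50}{48}\right) 81\right) = -37062 + \left(21 + 81 + 147 \left(\left(-96\right) \frac{1}{12} + 50 \cdot \frac{1}{48}\right) + 7 \left(\left(-96\right) \frac{1}{12} + 50 \cdot \frac{1}{48}\right) 81\right) = -37062 + \left(21 + 81 + 147 \left(-8 + \frac{25}{24}\right) + 7 \left(-8 + \frac{25}{24}\right) 81\right) = -37062 + \left(21 + 81 + 147 \left(- \frac{167}{24}\right) + 7 \left(- \frac{167}{24}\right) 81\right) = -37062 + \left(21 + 81 - \frac{8183}{8} - \frac{31563}{8}\right) = -37062 - \frac{19465}{4} = - \frac{167713}{4}$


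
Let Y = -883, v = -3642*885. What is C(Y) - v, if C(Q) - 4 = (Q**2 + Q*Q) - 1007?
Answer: 4781545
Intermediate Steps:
v = -3223170
C(Q) = -1003 + 2*Q**2 (C(Q) = 4 + ((Q**2 + Q*Q) - 1007) = 4 + ((Q**2 + Q**2) - 1007) = 4 + (2*Q**2 - 1007) = 4 + (-1007 + 2*Q**2) = -1003 + 2*Q**2)
C(Y) - v = (-1003 + 2*(-883)**2) - 1*(-3223170) = (-1003 + 2*779689) + 3223170 = (-1003 + 1559378) + 3223170 = 1558375 + 3223170 = 4781545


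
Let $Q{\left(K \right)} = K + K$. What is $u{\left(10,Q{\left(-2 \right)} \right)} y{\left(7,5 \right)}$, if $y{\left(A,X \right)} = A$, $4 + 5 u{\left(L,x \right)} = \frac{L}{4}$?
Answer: $- \frac{21}{10} \approx -2.1$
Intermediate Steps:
$Q{\left(K \right)} = 2 K$
$u{\left(L,x \right)} = - \frac{4}{5} + \frac{L}{20}$ ($u{\left(L,x \right)} = - \frac{4}{5} + \frac{L \frac{1}{4}}{5} = - \frac{4}{5} + \frac{\frac{1}{4} L}{5} = - \frac{4}{5} + \frac{L}{20}$)
$u{\left(10,Q{\left(-2 \right)} \right)} y{\left(7,5 \right)} = \left(- \frac{4}{5} + \frac{1}{20} \cdot 10\right) 7 = \left(- \frac{4}{5} + \frac{1}{2}\right) 7 = \left(- \frac{3}{10}\right) 7 = - \frac{21}{10}$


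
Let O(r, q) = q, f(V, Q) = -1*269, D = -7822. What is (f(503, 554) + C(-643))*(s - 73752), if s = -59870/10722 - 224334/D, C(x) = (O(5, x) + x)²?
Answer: -2556128554312514230/20966871 ≈ -1.2191e+11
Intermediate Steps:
f(V, Q) = -269
C(x) = 4*x² (C(x) = (x + x)² = (2*x)² = 4*x²)
s = 484251502/20966871 (s = -59870/10722 - 224334/(-7822) = -59870*1/10722 - 224334*(-1/7822) = -29935/5361 + 112167/3911 = 484251502/20966871 ≈ 23.096)
(f(503, 554) + C(-643))*(s - 73752) = (-269 + 4*(-643)²)*(484251502/20966871 - 73752) = (-269 + 4*413449)*(-1545864418490/20966871) = (-269 + 1653796)*(-1545864418490/20966871) = 1653527*(-1545864418490/20966871) = -2556128554312514230/20966871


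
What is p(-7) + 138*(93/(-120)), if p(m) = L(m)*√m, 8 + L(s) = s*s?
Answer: -2139/20 + 41*I*√7 ≈ -106.95 + 108.48*I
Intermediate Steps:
L(s) = -8 + s² (L(s) = -8 + s*s = -8 + s²)
p(m) = √m*(-8 + m²) (p(m) = (-8 + m²)*√m = √m*(-8 + m²))
p(-7) + 138*(93/(-120)) = √(-7)*(-8 + (-7)²) + 138*(93/(-120)) = (I*√7)*(-8 + 49) + 138*(93*(-1/120)) = (I*√7)*41 + 138*(-31/40) = 41*I*√7 - 2139/20 = -2139/20 + 41*I*√7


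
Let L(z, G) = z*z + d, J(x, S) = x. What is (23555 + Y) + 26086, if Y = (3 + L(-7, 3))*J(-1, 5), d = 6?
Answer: 49583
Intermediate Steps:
L(z, G) = 6 + z² (L(z, G) = z*z + 6 = z² + 6 = 6 + z²)
Y = -58 (Y = (3 + (6 + (-7)²))*(-1) = (3 + (6 + 49))*(-1) = (3 + 55)*(-1) = 58*(-1) = -58)
(23555 + Y) + 26086 = (23555 - 58) + 26086 = 23497 + 26086 = 49583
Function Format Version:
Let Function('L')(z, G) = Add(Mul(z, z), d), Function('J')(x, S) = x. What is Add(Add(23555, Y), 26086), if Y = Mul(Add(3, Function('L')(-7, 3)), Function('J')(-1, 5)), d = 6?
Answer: 49583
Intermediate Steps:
Function('L')(z, G) = Add(6, Pow(z, 2)) (Function('L')(z, G) = Add(Mul(z, z), 6) = Add(Pow(z, 2), 6) = Add(6, Pow(z, 2)))
Y = -58 (Y = Mul(Add(3, Add(6, Pow(-7, 2))), -1) = Mul(Add(3, Add(6, 49)), -1) = Mul(Add(3, 55), -1) = Mul(58, -1) = -58)
Add(Add(23555, Y), 26086) = Add(Add(23555, -58), 26086) = Add(23497, 26086) = 49583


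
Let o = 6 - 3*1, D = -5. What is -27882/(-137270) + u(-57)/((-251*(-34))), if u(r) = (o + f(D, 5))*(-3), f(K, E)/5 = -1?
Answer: 59692152/292865545 ≈ 0.20382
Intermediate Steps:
f(K, E) = -5 (f(K, E) = 5*(-1) = -5)
o = 3 (o = 6 - 3 = 3)
u(r) = 6 (u(r) = (3 - 5)*(-3) = -2*(-3) = 6)
-27882/(-137270) + u(-57)/((-251*(-34))) = -27882/(-137270) + 6/((-251*(-34))) = -27882*(-1/137270) + 6/8534 = 13941/68635 + 6*(1/8534) = 13941/68635 + 3/4267 = 59692152/292865545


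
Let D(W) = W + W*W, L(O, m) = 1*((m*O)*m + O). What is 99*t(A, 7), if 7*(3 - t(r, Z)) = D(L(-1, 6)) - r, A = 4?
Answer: -129393/7 ≈ -18485.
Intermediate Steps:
L(O, m) = O + O*m² (L(O, m) = 1*((O*m)*m + O) = 1*(O*m² + O) = 1*(O + O*m²) = O + O*m²)
D(W) = W + W²
t(r, Z) = -1311/7 + r/7 (t(r, Z) = 3 - ((-(1 + 6²))*(1 - (1 + 6²)) - r)/7 = 3 - ((-(1 + 36))*(1 - (1 + 36)) - r)/7 = 3 - ((-1*37)*(1 - 1*37) - r)/7 = 3 - (-37*(1 - 37) - r)/7 = 3 - (-37*(-36) - r)/7 = 3 - (1332 - r)/7 = 3 + (-1332/7 + r/7) = -1311/7 + r/7)
99*t(A, 7) = 99*(-1311/7 + (⅐)*4) = 99*(-1311/7 + 4/7) = 99*(-1307/7) = -129393/7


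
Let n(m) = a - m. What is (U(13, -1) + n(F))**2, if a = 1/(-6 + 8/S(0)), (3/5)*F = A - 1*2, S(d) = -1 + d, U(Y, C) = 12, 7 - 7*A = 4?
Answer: 373321/1764 ≈ 211.63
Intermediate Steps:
A = 3/7 (A = 1 - 1/7*4 = 1 - 4/7 = 3/7 ≈ 0.42857)
F = -55/21 (F = 5*(3/7 - 1*2)/3 = 5*(3/7 - 2)/3 = (5/3)*(-11/7) = -55/21 ≈ -2.6190)
a = -1/14 (a = 1/(-6 + 8/(-1 + 0)) = 1/(-6 + 8/(-1)) = 1/(-6 + 8*(-1)) = 1/(-6 - 8) = 1/(-14) = -1/14 ≈ -0.071429)
n(m) = -1/14 - m
(U(13, -1) + n(F))**2 = (12 + (-1/14 - 1*(-55/21)))**2 = (12 + (-1/14 + 55/21))**2 = (12 + 107/42)**2 = (611/42)**2 = 373321/1764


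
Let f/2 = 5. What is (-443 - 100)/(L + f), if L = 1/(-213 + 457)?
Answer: -132492/2441 ≈ -54.278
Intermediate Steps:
f = 10 (f = 2*5 = 10)
L = 1/244 ≈ 0.0040984
(-443 - 100)/(L + f) = (-443 - 100)/(1/244 + 10) = -543/2441/244 = -543*244/2441 = -132492/2441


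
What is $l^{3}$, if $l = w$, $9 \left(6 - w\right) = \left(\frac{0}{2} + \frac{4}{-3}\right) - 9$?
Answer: $\frac{7189057}{19683} \approx 365.24$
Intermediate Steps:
$w = \frac{193}{27}$ ($w = 6 - \frac{\left(\frac{0}{2} + \frac{4}{-3}\right) - 9}{9} = 6 - \frac{\left(0 \cdot \frac{1}{2} + 4 \left(- \frac{1}{3}\right)\right) - 9}{9} = 6 - \frac{\left(0 - \frac{4}{3}\right) - 9}{9} = 6 - \frac{- \frac{4}{3} - 9}{9} = 6 - - \frac{31}{27} = 6 + \frac{31}{27} = \frac{193}{27} \approx 7.1481$)
$l = \frac{193}{27} \approx 7.1481$
$l^{3} = \left(\frac{193}{27}\right)^{3} = \frac{7189057}{19683}$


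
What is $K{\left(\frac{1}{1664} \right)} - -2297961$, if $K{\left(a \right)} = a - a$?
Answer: $2297961$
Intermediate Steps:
$K{\left(a \right)} = 0$
$K{\left(\frac{1}{1664} \right)} - -2297961 = 0 - -2297961 = 0 + 2297961 = 2297961$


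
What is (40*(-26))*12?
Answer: -12480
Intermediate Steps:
(40*(-26))*12 = -1040*12 = -12480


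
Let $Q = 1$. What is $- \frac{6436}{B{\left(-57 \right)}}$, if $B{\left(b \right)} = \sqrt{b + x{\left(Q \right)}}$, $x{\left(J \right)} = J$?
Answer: $\frac{1609 i \sqrt{14}}{7} \approx 860.05 i$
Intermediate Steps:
$B{\left(b \right)} = \sqrt{1 + b}$ ($B{\left(b \right)} = \sqrt{b + 1} = \sqrt{1 + b}$)
$- \frac{6436}{B{\left(-57 \right)}} = - \frac{6436}{\sqrt{1 - 57}} = - \frac{6436}{\sqrt{-56}} = - \frac{6436}{2 i \sqrt{14}} = - 6436 \left(- \frac{i \sqrt{14}}{28}\right) = \frac{1609 i \sqrt{14}}{7}$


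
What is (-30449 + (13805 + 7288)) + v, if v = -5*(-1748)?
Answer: -616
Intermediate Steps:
v = 8740
(-30449 + (13805 + 7288)) + v = (-30449 + (13805 + 7288)) + 8740 = (-30449 + 21093) + 8740 = -9356 + 8740 = -616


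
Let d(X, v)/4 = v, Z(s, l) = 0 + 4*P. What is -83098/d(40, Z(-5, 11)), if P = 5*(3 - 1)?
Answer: -41549/80 ≈ -519.36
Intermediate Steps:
P = 10 (P = 5*2 = 10)
Z(s, l) = 40 (Z(s, l) = 0 + 4*10 = 0 + 40 = 40)
d(X, v) = 4*v
-83098/d(40, Z(-5, 11)) = -83098/(4*40) = -83098/160 = -83098*1/160 = -41549/80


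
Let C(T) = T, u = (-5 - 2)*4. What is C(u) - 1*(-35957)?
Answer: 35929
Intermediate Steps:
u = -28 (u = -7*4 = -28)
C(u) - 1*(-35957) = -28 - 1*(-35957) = -28 + 35957 = 35929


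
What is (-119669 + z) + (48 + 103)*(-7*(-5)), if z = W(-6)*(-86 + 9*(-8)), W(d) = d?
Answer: -113436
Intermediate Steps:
z = 948 (z = -6*(-86 + 9*(-8)) = -6*(-86 - 72) = -6*(-158) = 948)
(-119669 + z) + (48 + 103)*(-7*(-5)) = (-119669 + 948) + (48 + 103)*(-7*(-5)) = -118721 + 151*35 = -118721 + 5285 = -113436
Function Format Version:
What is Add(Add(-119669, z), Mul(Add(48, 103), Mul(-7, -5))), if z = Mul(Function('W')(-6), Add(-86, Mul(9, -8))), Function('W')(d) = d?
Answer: -113436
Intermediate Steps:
z = 948 (z = Mul(-6, Add(-86, Mul(9, -8))) = Mul(-6, Add(-86, -72)) = Mul(-6, -158) = 948)
Add(Add(-119669, z), Mul(Add(48, 103), Mul(-7, -5))) = Add(Add(-119669, 948), Mul(Add(48, 103), Mul(-7, -5))) = Add(-118721, Mul(151, 35)) = Add(-118721, 5285) = -113436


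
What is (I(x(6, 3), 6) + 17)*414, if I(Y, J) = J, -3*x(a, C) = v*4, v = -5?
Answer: 9522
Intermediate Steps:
x(a, C) = 20/3 (x(a, C) = -(-5)*4/3 = -⅓*(-20) = 20/3)
(I(x(6, 3), 6) + 17)*414 = (6 + 17)*414 = 23*414 = 9522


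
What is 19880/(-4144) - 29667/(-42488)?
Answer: -6443941/1572056 ≈ -4.0991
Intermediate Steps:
19880/(-4144) - 29667/(-42488) = 19880*(-1/4144) - 29667*(-1/42488) = -355/74 + 29667/42488 = -6443941/1572056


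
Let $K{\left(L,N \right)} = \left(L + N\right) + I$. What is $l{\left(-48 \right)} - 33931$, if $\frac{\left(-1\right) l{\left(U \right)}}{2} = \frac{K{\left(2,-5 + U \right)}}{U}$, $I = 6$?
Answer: $- \frac{271463}{8} \approx -33933.0$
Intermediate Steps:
$K{\left(L,N \right)} = 6 + L + N$ ($K{\left(L,N \right)} = \left(L + N\right) + 6 = 6 + L + N$)
$l{\left(U \right)} = - \frac{2 \left(3 + U\right)}{U}$ ($l{\left(U \right)} = - 2 \frac{6 + 2 + \left(-5 + U\right)}{U} = - 2 \frac{3 + U}{U} = - \frac{2 \left(3 + U\right)}{U}$)
$l{\left(-48 \right)} - 33931 = \left(-2 - \frac{6}{-48}\right) - 33931 = \left(-2 - - \frac{1}{8}\right) - 33931 = \left(-2 + \frac{1}{8}\right) - 33931 = - \frac{15}{8} - 33931 = - \frac{271463}{8}$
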